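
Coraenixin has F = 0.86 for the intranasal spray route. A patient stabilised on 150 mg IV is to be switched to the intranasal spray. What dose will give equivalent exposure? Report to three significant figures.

For equal systemic exposure: F × D_ev = D_iv
D_ev = D_iv / F = 150 / 0.86 = 174.419 mg

D_intranasal = 174 mg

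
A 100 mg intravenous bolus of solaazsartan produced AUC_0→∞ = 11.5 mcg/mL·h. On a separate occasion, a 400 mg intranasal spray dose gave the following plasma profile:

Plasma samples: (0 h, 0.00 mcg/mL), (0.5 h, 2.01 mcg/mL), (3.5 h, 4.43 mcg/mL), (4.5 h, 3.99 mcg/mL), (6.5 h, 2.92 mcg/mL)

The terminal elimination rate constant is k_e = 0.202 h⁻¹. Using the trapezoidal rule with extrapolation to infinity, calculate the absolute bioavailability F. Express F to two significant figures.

F = 0.78

Trapezoidal AUC_0→6.5 (intranasal spray):
  [0→0.5]: (0.00+2.01)/2 × 0.5 = 0.5025
  [0.5→3.5]: (2.01+4.43)/2 × 3 = 9.66
  [3.5→4.5]: (4.43+3.99)/2 × 1 = 4.21
  [4.5→6.5]: (3.99+2.92)/2 × 2 = 6.91
  Sum = 21.2825 mcg/mL·h
Tail: C_last/k_e = 2.92/0.202 = 14.455
AUC_0→∞ (intranasal spray) = 21.2825 + 14.455 = 35.7375 mcg/mL·h
F = (AUC_ev/D_ev)/(AUC_iv/D_iv) = (35.7375/400)/(11.5/100) = 0.08934375/0.115 = 0.7769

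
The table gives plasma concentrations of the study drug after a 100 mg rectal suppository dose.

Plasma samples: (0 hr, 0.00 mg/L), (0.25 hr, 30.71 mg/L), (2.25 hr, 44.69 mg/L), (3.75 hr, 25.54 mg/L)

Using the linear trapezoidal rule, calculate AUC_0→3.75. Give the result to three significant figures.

Trapezoidal AUC_0→3.75:
  [0→0.25]: (0.00+30.71)/2 × 0.25 = 3.83875
  [0.25→2.25]: (30.71+44.69)/2 × 2 = 75.4
  [2.25→3.75]: (44.69+25.54)/2 × 1.5 = 52.6725
  Sum = 131.91125 mg/L·hr

AUC = 132 mg/L·hr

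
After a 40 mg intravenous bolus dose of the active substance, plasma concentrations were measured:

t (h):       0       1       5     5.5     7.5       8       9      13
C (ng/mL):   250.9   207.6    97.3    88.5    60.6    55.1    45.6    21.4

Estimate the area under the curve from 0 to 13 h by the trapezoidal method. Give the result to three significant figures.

Trapezoidal AUC_0→13:
  [0→1]: (250.9+207.6)/2 × 1 = 229.25
  [1→5]: (207.6+97.3)/2 × 4 = 609.8
  [5→5.5]: (97.3+88.5)/2 × 0.5 = 46.45
  [5.5→7.5]: (88.5+60.6)/2 × 2 = 149.1
  [7.5→8]: (60.6+55.1)/2 × 0.5 = 28.925
  [8→9]: (55.1+45.6)/2 × 1 = 50.35
  [9→13]: (45.6+21.4)/2 × 4 = 134.0
  Sum = 1247.875 ng/mL·h

AUC = 1250 ng/mL·h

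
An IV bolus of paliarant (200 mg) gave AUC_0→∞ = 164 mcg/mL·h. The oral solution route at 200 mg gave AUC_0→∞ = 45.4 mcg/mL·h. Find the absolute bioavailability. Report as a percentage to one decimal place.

F = 27.7%

F = (AUC_ev / D_ev) / (AUC_iv / D_iv)
  = (45.4/200) / (164/200)
  = 0.227 / 0.82 = 0.2768
  = 27.68%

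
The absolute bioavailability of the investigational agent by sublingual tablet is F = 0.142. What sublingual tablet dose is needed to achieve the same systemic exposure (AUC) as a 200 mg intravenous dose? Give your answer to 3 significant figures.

For equal systemic exposure: F × D_ev = D_iv
D_ev = D_iv / F = 200 / 0.142 = 1408.45 mg

D_sublingual = 1410 mg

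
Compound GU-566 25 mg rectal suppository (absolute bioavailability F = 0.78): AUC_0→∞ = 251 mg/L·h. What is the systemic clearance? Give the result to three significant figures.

CL = F × Dose / AUC_0→∞
   = 0.78 × 25 / 251 = 0.0776892 L/h

CL = 0.0777 L/h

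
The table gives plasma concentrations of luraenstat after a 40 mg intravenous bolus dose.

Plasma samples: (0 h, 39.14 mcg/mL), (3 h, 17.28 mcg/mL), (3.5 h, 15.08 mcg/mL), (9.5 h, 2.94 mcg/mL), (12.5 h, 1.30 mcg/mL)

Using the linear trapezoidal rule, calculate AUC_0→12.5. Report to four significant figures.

Trapezoidal AUC_0→12.5:
  [0→3]: (39.14+17.28)/2 × 3 = 84.63
  [3→3.5]: (17.28+15.08)/2 × 0.5 = 8.09
  [3.5→9.5]: (15.08+2.94)/2 × 6 = 54.06
  [9.5→12.5]: (2.94+1.30)/2 × 3 = 6.36
  Sum = 153.14 mcg/mL·h

AUC = 153.1 mcg/mL·h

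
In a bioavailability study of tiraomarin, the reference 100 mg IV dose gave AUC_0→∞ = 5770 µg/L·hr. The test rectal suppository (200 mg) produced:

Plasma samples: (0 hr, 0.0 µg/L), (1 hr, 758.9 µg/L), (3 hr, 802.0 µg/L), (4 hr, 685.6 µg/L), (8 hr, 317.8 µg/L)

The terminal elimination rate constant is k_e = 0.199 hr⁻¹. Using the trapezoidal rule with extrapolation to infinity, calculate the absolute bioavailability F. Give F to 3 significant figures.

F = 0.545

Trapezoidal AUC_0→8 (rectal suppository):
  [0→1]: (0.0+758.9)/2 × 1 = 379.45
  [1→3]: (758.9+802.0)/2 × 2 = 1560.9
  [3→4]: (802.0+685.6)/2 × 1 = 743.8
  [4→8]: (685.6+317.8)/2 × 4 = 2006.8
  Sum = 4690.95 µg/L·hr
Tail: C_last/k_e = 317.8/0.199 = 1596.985
AUC_0→∞ (rectal suppository) = 4690.95 + 1596.985 = 6287.935 µg/L·hr
F = (AUC_ev/D_ev)/(AUC_iv/D_iv) = (6287.935/200)/(5770/100) = 31.439675/57.7 = 0.5449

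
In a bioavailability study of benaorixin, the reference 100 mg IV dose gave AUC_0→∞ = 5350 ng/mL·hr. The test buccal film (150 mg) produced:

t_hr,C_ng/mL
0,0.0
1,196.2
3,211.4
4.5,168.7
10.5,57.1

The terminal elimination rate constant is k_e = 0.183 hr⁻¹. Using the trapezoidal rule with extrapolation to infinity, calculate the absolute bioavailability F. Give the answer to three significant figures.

F = 0.222

Trapezoidal AUC_0→10.5 (buccal film):
  [0→1]: (0.0+196.2)/2 × 1 = 98.1
  [1→3]: (196.2+211.4)/2 × 2 = 407.6
  [3→4.5]: (211.4+168.7)/2 × 1.5 = 285.075
  [4.5→10.5]: (168.7+57.1)/2 × 6 = 677.4
  Sum = 1468.175 ng/mL·hr
Tail: C_last/k_e = 57.1/0.183 = 312.022
AUC_0→∞ (buccal film) = 1468.175 + 312.022 = 1780.197 ng/mL·hr
F = (AUC_ev/D_ev)/(AUC_iv/D_iv) = (1780.197/150)/(5350/100) = 11.86798/53.5 = 0.2218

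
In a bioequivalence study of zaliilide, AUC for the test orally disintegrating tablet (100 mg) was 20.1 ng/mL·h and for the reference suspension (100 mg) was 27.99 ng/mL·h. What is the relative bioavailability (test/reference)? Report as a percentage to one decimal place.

F_rel = (AUC_test/D_test) / (AUC_ref/D_ref)
      = (20.1/100) / (27.99/100)
      = 0.201 / 0.2799 = 0.7181 = 71.81%

F_rel = 71.8%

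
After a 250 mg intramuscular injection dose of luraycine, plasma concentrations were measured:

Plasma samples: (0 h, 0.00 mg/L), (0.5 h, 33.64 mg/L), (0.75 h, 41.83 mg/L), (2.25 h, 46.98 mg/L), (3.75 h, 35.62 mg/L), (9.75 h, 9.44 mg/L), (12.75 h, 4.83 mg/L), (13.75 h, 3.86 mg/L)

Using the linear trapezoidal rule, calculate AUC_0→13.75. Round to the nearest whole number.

AUC = 307 mg/L·h

Trapezoidal AUC_0→13.75:
  [0→0.5]: (0.00+33.64)/2 × 0.5 = 8.41
  [0.5→0.75]: (33.64+41.83)/2 × 0.25 = 9.43375
  [0.75→2.25]: (41.83+46.98)/2 × 1.5 = 66.6075
  [2.25→3.75]: (46.98+35.62)/2 × 1.5 = 61.95
  [3.75→9.75]: (35.62+9.44)/2 × 6 = 135.18
  [9.75→12.75]: (9.44+4.83)/2 × 3 = 21.405
  [12.75→13.75]: (4.83+3.86)/2 × 1 = 4.345
  Sum = 307.33125 mg/L·h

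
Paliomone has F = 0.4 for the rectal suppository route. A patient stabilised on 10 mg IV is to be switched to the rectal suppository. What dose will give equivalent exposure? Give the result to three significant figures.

D_rectal = 25.0 mg

For equal systemic exposure: F × D_ev = D_iv
D_ev = D_iv / F = 10 / 0.4 = 25 mg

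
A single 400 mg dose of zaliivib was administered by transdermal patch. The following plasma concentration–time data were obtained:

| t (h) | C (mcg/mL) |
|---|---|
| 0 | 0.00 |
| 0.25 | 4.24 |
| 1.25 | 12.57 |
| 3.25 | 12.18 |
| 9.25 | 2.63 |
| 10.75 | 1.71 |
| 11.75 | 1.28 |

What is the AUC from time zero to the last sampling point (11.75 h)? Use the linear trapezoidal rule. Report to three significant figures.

AUC = 82.9 mcg/mL·h

Trapezoidal AUC_0→11.75:
  [0→0.25]: (0.00+4.24)/2 × 0.25 = 0.53
  [0.25→1.25]: (4.24+12.57)/2 × 1 = 8.405
  [1.25→3.25]: (12.57+12.18)/2 × 2 = 24.75
  [3.25→9.25]: (12.18+2.63)/2 × 6 = 44.43
  [9.25→10.75]: (2.63+1.71)/2 × 1.5 = 3.255
  [10.75→11.75]: (1.71+1.28)/2 × 1 = 1.495
  Sum = 82.865 mcg/mL·h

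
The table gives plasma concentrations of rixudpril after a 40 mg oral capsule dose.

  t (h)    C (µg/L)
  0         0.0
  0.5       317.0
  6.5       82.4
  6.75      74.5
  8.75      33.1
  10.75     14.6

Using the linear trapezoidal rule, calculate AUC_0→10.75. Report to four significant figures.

Trapezoidal AUC_0→10.75:
  [0→0.5]: (0.0+317.0)/2 × 0.5 = 79.25
  [0.5→6.5]: (317.0+82.4)/2 × 6 = 1198.2
  [6.5→6.75]: (82.4+74.5)/2 × 0.25 = 19.6125
  [6.75→8.75]: (74.5+33.1)/2 × 2 = 107.6
  [8.75→10.75]: (33.1+14.6)/2 × 2 = 47.7
  Sum = 1452.3625 µg/L·h

AUC = 1452 µg/L·h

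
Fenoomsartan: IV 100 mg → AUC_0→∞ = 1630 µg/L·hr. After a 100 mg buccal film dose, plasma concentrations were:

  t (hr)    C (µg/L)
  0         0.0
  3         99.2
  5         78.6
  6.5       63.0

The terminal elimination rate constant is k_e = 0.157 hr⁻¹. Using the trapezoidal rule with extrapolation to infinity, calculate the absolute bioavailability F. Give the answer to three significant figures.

Trapezoidal AUC_0→6.5 (buccal film):
  [0→3]: (0.0+99.2)/2 × 3 = 148.8
  [3→5]: (99.2+78.6)/2 × 2 = 177.8
  [5→6.5]: (78.6+63.0)/2 × 1.5 = 106.2
  Sum = 432.8 µg/L·hr
Tail: C_last/k_e = 63.0/0.157 = 401.274
AUC_0→∞ (buccal film) = 432.8 + 401.274 = 834.074 µg/L·hr
F = (AUC_ev/D_ev)/(AUC_iv/D_iv) = (834.074/100)/(1630/100) = 8.34074/16.3 = 0.5117

F = 0.512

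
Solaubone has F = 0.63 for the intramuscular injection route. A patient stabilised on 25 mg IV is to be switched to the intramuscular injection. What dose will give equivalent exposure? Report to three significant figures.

D_intramuscular = 39.7 mg

For equal systemic exposure: F × D_ev = D_iv
D_ev = D_iv / F = 25 / 0.63 = 39.6825 mg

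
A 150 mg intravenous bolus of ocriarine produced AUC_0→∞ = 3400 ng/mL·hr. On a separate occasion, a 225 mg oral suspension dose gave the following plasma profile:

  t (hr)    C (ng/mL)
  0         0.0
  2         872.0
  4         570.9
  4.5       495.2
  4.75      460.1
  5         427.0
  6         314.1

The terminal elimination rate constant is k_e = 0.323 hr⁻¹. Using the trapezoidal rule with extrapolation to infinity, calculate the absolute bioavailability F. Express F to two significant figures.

F = 0.81

Trapezoidal AUC_0→6 (oral suspension):
  [0→2]: (0.0+872.0)/2 × 2 = 872.0
  [2→4]: (872.0+570.9)/2 × 2 = 1442.9
  [4→4.5]: (570.9+495.2)/2 × 0.5 = 266.525
  [4.5→4.75]: (495.2+460.1)/2 × 0.25 = 119.4125
  [4.75→5]: (460.1+427.0)/2 × 0.25 = 110.8875
  [5→6]: (427.0+314.1)/2 × 1 = 370.55
  Sum = 3182.275 ng/mL·hr
Tail: C_last/k_e = 314.1/0.323 = 972.446
AUC_0→∞ (oral suspension) = 3182.275 + 972.446 = 4154.721 ng/mL·hr
F = (AUC_ev/D_ev)/(AUC_iv/D_iv) = (4154.721/225)/(3400/150) = 18.4654/22.6667 = 0.8146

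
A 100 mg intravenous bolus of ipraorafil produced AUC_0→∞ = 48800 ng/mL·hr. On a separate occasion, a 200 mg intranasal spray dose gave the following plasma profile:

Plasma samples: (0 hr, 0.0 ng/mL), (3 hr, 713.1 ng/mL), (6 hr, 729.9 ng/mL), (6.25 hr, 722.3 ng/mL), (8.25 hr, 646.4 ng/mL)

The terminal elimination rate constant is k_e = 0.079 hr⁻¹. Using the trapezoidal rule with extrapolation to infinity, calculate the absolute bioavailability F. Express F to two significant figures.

F = 0.13

Trapezoidal AUC_0→8.25 (intranasal spray):
  [0→3]: (0.0+713.1)/2 × 3 = 1069.65
  [3→6]: (713.1+729.9)/2 × 3 = 2164.5
  [6→6.25]: (729.9+722.3)/2 × 0.25 = 181.525
  [6.25→8.25]: (722.3+646.4)/2 × 2 = 1368.7
  Sum = 4784.375 ng/mL·hr
Tail: C_last/k_e = 646.4/0.079 = 8182.278
AUC_0→∞ (intranasal spray) = 4784.375 + 8182.278 = 12966.653 ng/mL·hr
F = (AUC_ev/D_ev)/(AUC_iv/D_iv) = (12966.653/200)/(48800/100) = 64.833265/488 = 0.1329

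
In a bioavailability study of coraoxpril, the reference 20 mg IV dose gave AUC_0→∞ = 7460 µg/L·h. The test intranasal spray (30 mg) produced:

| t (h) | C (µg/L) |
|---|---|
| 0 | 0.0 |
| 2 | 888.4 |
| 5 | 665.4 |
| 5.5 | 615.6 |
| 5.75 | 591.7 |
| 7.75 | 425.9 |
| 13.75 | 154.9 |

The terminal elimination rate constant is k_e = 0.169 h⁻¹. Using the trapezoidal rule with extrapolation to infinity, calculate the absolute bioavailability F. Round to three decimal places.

F = 0.658

Trapezoidal AUC_0→13.75 (intranasal spray):
  [0→2]: (0.0+888.4)/2 × 2 = 888.4
  [2→5]: (888.4+665.4)/2 × 3 = 2330.7
  [5→5.5]: (665.4+615.6)/2 × 0.5 = 320.25
  [5.5→5.75]: (615.6+591.7)/2 × 0.25 = 150.9125
  [5.75→7.75]: (591.7+425.9)/2 × 2 = 1017.6
  [7.75→13.75]: (425.9+154.9)/2 × 6 = 1742.4
  Sum = 6450.2625 µg/L·h
Tail: C_last/k_e = 154.9/0.169 = 916.568
AUC_0→∞ (intranasal spray) = 6450.2625 + 916.568 = 7366.8305 µg/L·h
F = (AUC_ev/D_ev)/(AUC_iv/D_iv) = (7366.8305/30)/(7460/20) = 245.561/373 = 0.6583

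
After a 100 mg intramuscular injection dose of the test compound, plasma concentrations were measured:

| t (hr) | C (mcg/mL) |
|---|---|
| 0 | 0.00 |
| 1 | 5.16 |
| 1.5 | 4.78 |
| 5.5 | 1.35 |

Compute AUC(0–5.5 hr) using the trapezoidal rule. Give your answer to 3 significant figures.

AUC = 17.3 mcg/mL·hr

Trapezoidal AUC_0→5.5:
  [0→1]: (0.00+5.16)/2 × 1 = 2.58
  [1→1.5]: (5.16+4.78)/2 × 0.5 = 2.485
  [1.5→5.5]: (4.78+1.35)/2 × 4 = 12.26
  Sum = 17.325 mcg/mL·hr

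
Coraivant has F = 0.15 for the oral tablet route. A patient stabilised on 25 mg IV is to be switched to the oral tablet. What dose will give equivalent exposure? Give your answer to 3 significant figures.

For equal systemic exposure: F × D_ev = D_iv
D_ev = D_iv / F = 25 / 0.15 = 166.667 mg

D_oral = 167 mg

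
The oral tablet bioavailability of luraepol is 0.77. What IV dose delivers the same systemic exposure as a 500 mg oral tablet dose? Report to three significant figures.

D_iv = 385 mg

Systemic exposure from an extravascular dose = F × D_ev, so the equivalent IV dose is F × D_ev.
D_iv = F × D_ev = 0.77 × 500 = 385 mg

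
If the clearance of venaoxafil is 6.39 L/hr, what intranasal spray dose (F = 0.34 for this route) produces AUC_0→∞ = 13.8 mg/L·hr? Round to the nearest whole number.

Dose = CL × AUC_0→∞ / F
     = 6.39 × 13.8 / 0.34 = 259.359 mg

Dose = 259 mg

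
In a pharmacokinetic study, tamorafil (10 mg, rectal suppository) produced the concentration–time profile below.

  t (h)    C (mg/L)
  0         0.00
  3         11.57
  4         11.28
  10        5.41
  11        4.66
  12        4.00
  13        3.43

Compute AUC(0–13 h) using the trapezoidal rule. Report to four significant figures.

Trapezoidal AUC_0→13:
  [0→3]: (0.00+11.57)/2 × 3 = 17.355
  [3→4]: (11.57+11.28)/2 × 1 = 11.425
  [4→10]: (11.28+5.41)/2 × 6 = 50.07
  [10→11]: (5.41+4.66)/2 × 1 = 5.035
  [11→12]: (4.66+4.00)/2 × 1 = 4.33
  [12→13]: (4.00+3.43)/2 × 1 = 3.715
  Sum = 91.93 mg/L·h

AUC = 91.93 mg/L·h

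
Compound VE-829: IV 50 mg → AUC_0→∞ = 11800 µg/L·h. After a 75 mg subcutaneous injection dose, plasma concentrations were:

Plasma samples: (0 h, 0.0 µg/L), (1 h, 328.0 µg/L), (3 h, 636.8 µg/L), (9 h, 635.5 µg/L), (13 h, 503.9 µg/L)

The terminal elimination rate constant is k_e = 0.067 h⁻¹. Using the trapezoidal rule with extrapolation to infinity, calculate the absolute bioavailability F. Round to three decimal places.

F = 0.833

Trapezoidal AUC_0→13 (subcutaneous injection):
  [0→1]: (0.0+328.0)/2 × 1 = 164.0
  [1→3]: (328.0+636.8)/2 × 2 = 964.8
  [3→9]: (636.8+635.5)/2 × 6 = 3816.9
  [9→13]: (635.5+503.9)/2 × 4 = 2278.8
  Sum = 7224.5 µg/L·h
Tail: C_last/k_e = 503.9/0.067 = 7520.896
AUC_0→∞ (subcutaneous injection) = 7224.5 + 7520.896 = 14745.396 µg/L·h
F = (AUC_ev/D_ev)/(AUC_iv/D_iv) = (14745.396/75)/(11800/50) = 196.60528/236 = 0.8331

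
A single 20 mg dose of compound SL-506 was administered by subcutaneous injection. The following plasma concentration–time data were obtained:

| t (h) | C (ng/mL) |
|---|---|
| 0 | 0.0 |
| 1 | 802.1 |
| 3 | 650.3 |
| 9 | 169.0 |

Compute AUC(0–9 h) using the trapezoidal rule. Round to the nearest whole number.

AUC = 4311 ng/mL·h

Trapezoidal AUC_0→9:
  [0→1]: (0.0+802.1)/2 × 1 = 401.05
  [1→3]: (802.1+650.3)/2 × 2 = 1452.4
  [3→9]: (650.3+169.0)/2 × 6 = 2457.9
  Sum = 4311.35 ng/mL·h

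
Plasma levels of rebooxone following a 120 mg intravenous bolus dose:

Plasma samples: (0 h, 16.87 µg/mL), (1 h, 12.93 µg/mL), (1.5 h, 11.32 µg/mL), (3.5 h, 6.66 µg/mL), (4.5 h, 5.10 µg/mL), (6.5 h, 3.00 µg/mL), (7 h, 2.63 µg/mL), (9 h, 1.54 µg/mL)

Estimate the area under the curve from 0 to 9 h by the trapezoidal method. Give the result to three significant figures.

Trapezoidal AUC_0→9:
  [0→1]: (16.87+12.93)/2 × 1 = 14.9
  [1→1.5]: (12.93+11.32)/2 × 0.5 = 6.0625
  [1.5→3.5]: (11.32+6.66)/2 × 2 = 17.98
  [3.5→4.5]: (6.66+5.10)/2 × 1 = 5.88
  [4.5→6.5]: (5.10+3.00)/2 × 2 = 8.1
  [6.5→7]: (3.00+2.63)/2 × 0.5 = 1.4075
  [7→9]: (2.63+1.54)/2 × 2 = 4.17
  Sum = 58.5 µg/mL·h

AUC = 58.5 µg/mL·h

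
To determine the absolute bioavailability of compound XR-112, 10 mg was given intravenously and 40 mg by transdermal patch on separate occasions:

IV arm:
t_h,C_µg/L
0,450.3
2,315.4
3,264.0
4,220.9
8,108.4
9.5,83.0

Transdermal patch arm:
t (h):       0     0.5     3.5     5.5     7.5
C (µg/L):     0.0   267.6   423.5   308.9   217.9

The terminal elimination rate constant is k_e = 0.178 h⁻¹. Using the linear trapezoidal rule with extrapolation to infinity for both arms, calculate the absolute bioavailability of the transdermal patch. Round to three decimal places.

F = 0.349

Trapezoidal AUC_0→9.5 (IV):
  [0→2]: (450.3+315.4)/2 × 2 = 765.7
  [2→3]: (315.4+264.0)/2 × 1 = 289.7
  [3→4]: (264.0+220.9)/2 × 1 = 242.45
  [4→8]: (220.9+108.4)/2 × 4 = 658.6
  [8→9.5]: (108.4+83.0)/2 × 1.5 = 143.55
  Sum = 2100.0 µg/L·h
IV tail: 83.0/0.178 = 466.292; AUC_iv,0→∞ = 2100.0 + 466.292 = 2566.292 µg/L·h
Trapezoidal AUC_0→7.5 (transdermal patch):
  [0→0.5]: (0.0+267.6)/2 × 0.5 = 66.9
  [0.5→3.5]: (267.6+423.5)/2 × 3 = 1036.65
  [3.5→5.5]: (423.5+308.9)/2 × 2 = 732.4
  [5.5→7.5]: (308.9+217.9)/2 × 2 = 526.8
  Sum = 2362.75 µg/L·h
transdermal patch tail: 217.9/0.178 = 1224.157; AUC_ev,0→∞ = 2362.75 + 1224.157 = 3586.907 µg/L·h
F = (AUC_ev/D_ev)/(AUC_iv/D_iv) = (3586.907/40)/(2566.292/10) = 89.672675/256.6292 = 0.3494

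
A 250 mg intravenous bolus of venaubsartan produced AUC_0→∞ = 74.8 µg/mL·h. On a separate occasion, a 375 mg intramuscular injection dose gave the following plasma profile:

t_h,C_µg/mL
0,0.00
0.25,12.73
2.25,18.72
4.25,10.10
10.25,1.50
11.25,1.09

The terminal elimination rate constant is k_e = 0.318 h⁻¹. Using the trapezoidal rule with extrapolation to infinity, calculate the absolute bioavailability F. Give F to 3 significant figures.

Trapezoidal AUC_0→11.25 (intramuscular injection):
  [0→0.25]: (0.00+12.73)/2 × 0.25 = 1.59125
  [0.25→2.25]: (12.73+18.72)/2 × 2 = 31.45
  [2.25→4.25]: (18.72+10.10)/2 × 2 = 28.82
  [4.25→10.25]: (10.10+1.50)/2 × 6 = 34.8
  [10.25→11.25]: (1.50+1.09)/2 × 1 = 1.295
  Sum = 97.95625 µg/mL·h
Tail: C_last/k_e = 1.09/0.318 = 3.428
AUC_0→∞ (intramuscular injection) = 97.95625 + 3.428 = 101.38425 µg/mL·h
F = (AUC_ev/D_ev)/(AUC_iv/D_iv) = (101.38425/375)/(74.8/250) = 0.270358/0.2992 = 0.9036

F = 0.904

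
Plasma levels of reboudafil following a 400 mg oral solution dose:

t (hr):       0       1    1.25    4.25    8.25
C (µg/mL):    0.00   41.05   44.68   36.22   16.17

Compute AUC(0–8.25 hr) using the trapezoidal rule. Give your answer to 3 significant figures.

AUC = 257 µg/mL·hr

Trapezoidal AUC_0→8.25:
  [0→1]: (0.00+41.05)/2 × 1 = 20.525
  [1→1.25]: (41.05+44.68)/2 × 0.25 = 10.71625
  [1.25→4.25]: (44.68+36.22)/2 × 3 = 121.35
  [4.25→8.25]: (36.22+16.17)/2 × 4 = 104.78
  Sum = 257.37125 µg/mL·hr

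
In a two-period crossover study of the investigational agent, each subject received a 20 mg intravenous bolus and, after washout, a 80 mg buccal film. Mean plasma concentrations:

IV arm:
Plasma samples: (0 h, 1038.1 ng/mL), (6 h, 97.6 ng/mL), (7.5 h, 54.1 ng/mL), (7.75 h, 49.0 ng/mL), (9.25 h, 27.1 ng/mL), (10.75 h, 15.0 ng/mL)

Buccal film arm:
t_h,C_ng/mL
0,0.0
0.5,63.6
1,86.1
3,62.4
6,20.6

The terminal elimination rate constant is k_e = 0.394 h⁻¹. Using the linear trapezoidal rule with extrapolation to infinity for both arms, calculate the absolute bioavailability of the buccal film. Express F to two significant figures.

Trapezoidal AUC_0→10.75 (IV):
  [0→6]: (1038.1+97.6)/2 × 6 = 3407.1
  [6→7.5]: (97.6+54.1)/2 × 1.5 = 113.775
  [7.5→7.75]: (54.1+49.0)/2 × 0.25 = 12.8875
  [7.75→9.25]: (49.0+27.1)/2 × 1.5 = 57.075
  [9.25→10.75]: (27.1+15.0)/2 × 1.5 = 31.575
  Sum = 3622.4125 ng/mL·h
IV tail: 15.0/0.394 = 38.071; AUC_iv,0→∞ = 3622.4125 + 38.071 = 3660.4835 ng/mL·h
Trapezoidal AUC_0→6 (buccal film):
  [0→0.5]: (0.0+63.6)/2 × 0.5 = 15.9
  [0.5→1]: (63.6+86.1)/2 × 0.5 = 37.425
  [1→3]: (86.1+62.4)/2 × 2 = 148.5
  [3→6]: (62.4+20.6)/2 × 3 = 124.5
  Sum = 326.325 ng/mL·h
buccal film tail: 20.6/0.394 = 52.284; AUC_ev,0→∞ = 326.325 + 52.284 = 378.609 ng/mL·h
F = (AUC_ev/D_ev)/(AUC_iv/D_iv) = (378.609/80)/(3660.4835/20) = 4.7326125/183.024 = 0.0259

F = 0.026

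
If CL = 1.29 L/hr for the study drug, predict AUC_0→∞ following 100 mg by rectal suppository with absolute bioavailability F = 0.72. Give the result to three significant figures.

AUC = 55.8 mg/L·hr

AUC_0→∞ = F × Dose / CL
        = 0.72 × 100 / 1.29 = 55.814 mg/L·hr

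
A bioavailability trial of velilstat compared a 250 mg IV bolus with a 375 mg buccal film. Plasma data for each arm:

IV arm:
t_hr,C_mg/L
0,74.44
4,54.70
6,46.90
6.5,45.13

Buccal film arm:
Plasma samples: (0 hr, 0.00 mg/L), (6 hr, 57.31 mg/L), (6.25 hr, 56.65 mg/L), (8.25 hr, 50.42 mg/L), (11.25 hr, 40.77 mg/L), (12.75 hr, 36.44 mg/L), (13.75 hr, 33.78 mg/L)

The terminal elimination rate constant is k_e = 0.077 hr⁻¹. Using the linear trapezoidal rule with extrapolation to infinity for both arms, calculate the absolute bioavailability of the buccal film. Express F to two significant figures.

Trapezoidal AUC_0→6.5 (IV):
  [0→4]: (74.44+54.70)/2 × 4 = 258.28
  [4→6]: (54.70+46.90)/2 × 2 = 101.6
  [6→6.5]: (46.90+45.13)/2 × 0.5 = 23.0075
  Sum = 382.8875 mg/L·hr
IV tail: 45.13/0.077 = 586.104; AUC_iv,0→∞ = 382.8875 + 586.104 = 968.9915 mg/L·hr
Trapezoidal AUC_0→13.75 (buccal film):
  [0→6]: (0.00+57.31)/2 × 6 = 171.93
  [6→6.25]: (57.31+56.65)/2 × 0.25 = 14.245
  [6.25→8.25]: (56.65+50.42)/2 × 2 = 107.07
  [8.25→11.25]: (50.42+40.77)/2 × 3 = 136.785
  [11.25→12.75]: (40.77+36.44)/2 × 1.5 = 57.9075
  [12.75→13.75]: (36.44+33.78)/2 × 1 = 35.11
  Sum = 523.0475 mg/L·hr
buccal film tail: 33.78/0.077 = 438.701; AUC_ev,0→∞ = 523.0475 + 438.701 = 961.7485 mg/L·hr
F = (AUC_ev/D_ev)/(AUC_iv/D_iv) = (961.7485/375)/(968.9915/250) = 2.56466/3.875966 = 0.6617

F = 0.66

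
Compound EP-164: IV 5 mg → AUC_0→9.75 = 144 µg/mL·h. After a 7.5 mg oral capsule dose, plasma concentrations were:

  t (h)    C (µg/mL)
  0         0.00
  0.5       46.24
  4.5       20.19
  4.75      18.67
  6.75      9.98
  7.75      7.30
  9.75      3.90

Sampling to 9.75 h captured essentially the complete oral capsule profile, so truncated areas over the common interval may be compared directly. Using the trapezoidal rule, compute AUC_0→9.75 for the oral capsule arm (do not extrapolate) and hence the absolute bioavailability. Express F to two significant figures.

F = 0.92

Trapezoidal AUC_0→9.75 (oral capsule):
  [0→0.5]: (0.00+46.24)/2 × 0.5 = 11.56
  [0.5→4.5]: (46.24+20.19)/2 × 4 = 132.86
  [4.5→4.75]: (20.19+18.67)/2 × 0.25 = 4.8575
  [4.75→6.75]: (18.67+9.98)/2 × 2 = 28.65
  [6.75→7.75]: (9.98+7.30)/2 × 1 = 8.64
  [7.75→9.75]: (7.30+3.90)/2 × 2 = 11.2
  Sum = 197.7675 µg/mL·h
F = (AUC_ev/D_ev)/(AUC_iv/D_iv) = (197.7675/7.5)/(144/5) = 26.369/28.8 = 0.9156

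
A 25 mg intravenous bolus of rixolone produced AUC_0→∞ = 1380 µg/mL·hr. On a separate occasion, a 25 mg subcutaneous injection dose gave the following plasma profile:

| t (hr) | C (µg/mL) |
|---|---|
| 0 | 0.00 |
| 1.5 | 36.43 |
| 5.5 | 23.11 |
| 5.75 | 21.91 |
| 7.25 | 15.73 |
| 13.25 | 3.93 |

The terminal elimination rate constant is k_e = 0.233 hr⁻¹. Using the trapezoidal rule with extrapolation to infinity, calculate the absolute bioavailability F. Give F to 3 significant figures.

Trapezoidal AUC_0→13.25 (subcutaneous injection):
  [0→1.5]: (0.00+36.43)/2 × 1.5 = 27.3225
  [1.5→5.5]: (36.43+23.11)/2 × 4 = 119.08
  [5.5→5.75]: (23.11+21.91)/2 × 0.25 = 5.6275
  [5.75→7.25]: (21.91+15.73)/2 × 1.5 = 28.23
  [7.25→13.25]: (15.73+3.93)/2 × 6 = 58.98
  Sum = 239.24 µg/mL·hr
Tail: C_last/k_e = 3.93/0.233 = 16.867
AUC_0→∞ (subcutaneous injection) = 239.24 + 16.867 = 256.107 µg/mL·hr
F = (AUC_ev/D_ev)/(AUC_iv/D_iv) = (256.107/25)/(1380/25) = 10.24428/55.2 = 0.1856

F = 0.186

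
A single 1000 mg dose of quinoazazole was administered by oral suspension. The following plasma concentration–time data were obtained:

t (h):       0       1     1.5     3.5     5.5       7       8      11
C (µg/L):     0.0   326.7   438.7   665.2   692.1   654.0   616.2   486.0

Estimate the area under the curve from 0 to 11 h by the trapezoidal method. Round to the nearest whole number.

AUC = 6114 µg/L·h

Trapezoidal AUC_0→11:
  [0→1]: (0.0+326.7)/2 × 1 = 163.35
  [1→1.5]: (326.7+438.7)/2 × 0.5 = 191.35
  [1.5→3.5]: (438.7+665.2)/2 × 2 = 1103.9
  [3.5→5.5]: (665.2+692.1)/2 × 2 = 1357.3
  [5.5→7]: (692.1+654.0)/2 × 1.5 = 1009.575
  [7→8]: (654.0+616.2)/2 × 1 = 635.1
  [8→11]: (616.2+486.0)/2 × 3 = 1653.3
  Sum = 6113.875 µg/L·h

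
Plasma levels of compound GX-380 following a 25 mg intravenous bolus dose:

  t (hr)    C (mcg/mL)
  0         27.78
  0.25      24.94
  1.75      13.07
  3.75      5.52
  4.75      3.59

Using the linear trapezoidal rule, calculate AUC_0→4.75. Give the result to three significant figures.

AUC = 58.2 mcg/mL·hr

Trapezoidal AUC_0→4.75:
  [0→0.25]: (27.78+24.94)/2 × 0.25 = 6.59
  [0.25→1.75]: (24.94+13.07)/2 × 1.5 = 28.5075
  [1.75→3.75]: (13.07+5.52)/2 × 2 = 18.59
  [3.75→4.75]: (5.52+3.59)/2 × 1 = 4.555
  Sum = 58.2425 mcg/mL·hr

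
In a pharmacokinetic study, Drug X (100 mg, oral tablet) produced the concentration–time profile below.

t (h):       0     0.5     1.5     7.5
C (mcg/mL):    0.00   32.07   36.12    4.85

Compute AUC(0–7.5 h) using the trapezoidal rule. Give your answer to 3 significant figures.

Trapezoidal AUC_0→7.5:
  [0→0.5]: (0.00+32.07)/2 × 0.5 = 8.0175
  [0.5→1.5]: (32.07+36.12)/2 × 1 = 34.095
  [1.5→7.5]: (36.12+4.85)/2 × 6 = 122.91
  Sum = 165.0225 mcg/mL·h

AUC = 165 mcg/mL·h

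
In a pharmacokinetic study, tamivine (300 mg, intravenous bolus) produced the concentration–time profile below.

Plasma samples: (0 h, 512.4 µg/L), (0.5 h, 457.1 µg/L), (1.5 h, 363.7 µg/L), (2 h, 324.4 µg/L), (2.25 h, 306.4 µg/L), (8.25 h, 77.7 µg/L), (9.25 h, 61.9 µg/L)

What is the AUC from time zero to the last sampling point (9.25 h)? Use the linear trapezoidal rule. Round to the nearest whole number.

AUC = 2126 µg/L·h

Trapezoidal AUC_0→9.25:
  [0→0.5]: (512.4+457.1)/2 × 0.5 = 242.375
  [0.5→1.5]: (457.1+363.7)/2 × 1 = 410.4
  [1.5→2]: (363.7+324.4)/2 × 0.5 = 172.025
  [2→2.25]: (324.4+306.4)/2 × 0.25 = 78.85
  [2.25→8.25]: (306.4+77.7)/2 × 6 = 1152.3
  [8.25→9.25]: (77.7+61.9)/2 × 1 = 69.8
  Sum = 2125.75 µg/L·h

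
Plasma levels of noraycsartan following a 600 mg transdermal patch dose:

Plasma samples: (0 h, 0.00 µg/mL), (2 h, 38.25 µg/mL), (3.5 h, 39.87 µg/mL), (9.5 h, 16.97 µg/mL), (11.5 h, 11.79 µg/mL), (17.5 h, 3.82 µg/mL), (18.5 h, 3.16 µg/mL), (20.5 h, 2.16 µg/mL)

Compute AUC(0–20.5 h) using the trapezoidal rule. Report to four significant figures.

AUC = 351.8 µg/mL·h

Trapezoidal AUC_0→20.5:
  [0→2]: (0.00+38.25)/2 × 2 = 38.25
  [2→3.5]: (38.25+39.87)/2 × 1.5 = 58.59
  [3.5→9.5]: (39.87+16.97)/2 × 6 = 170.52
  [9.5→11.5]: (16.97+11.79)/2 × 2 = 28.76
  [11.5→17.5]: (11.79+3.82)/2 × 6 = 46.83
  [17.5→18.5]: (3.82+3.16)/2 × 1 = 3.49
  [18.5→20.5]: (3.16+2.16)/2 × 2 = 5.32
  Sum = 351.76 µg/mL·h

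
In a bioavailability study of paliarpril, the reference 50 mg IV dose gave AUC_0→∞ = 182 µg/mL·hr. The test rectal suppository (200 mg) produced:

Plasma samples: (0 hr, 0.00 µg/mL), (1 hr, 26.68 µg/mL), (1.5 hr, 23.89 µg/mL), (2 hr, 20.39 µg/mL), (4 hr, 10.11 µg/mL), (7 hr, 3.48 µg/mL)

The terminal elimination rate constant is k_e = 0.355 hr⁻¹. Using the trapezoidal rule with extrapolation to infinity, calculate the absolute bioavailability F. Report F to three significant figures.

F = 0.134

Trapezoidal AUC_0→7 (rectal suppository):
  [0→1]: (0.00+26.68)/2 × 1 = 13.34
  [1→1.5]: (26.68+23.89)/2 × 0.5 = 12.6425
  [1.5→2]: (23.89+20.39)/2 × 0.5 = 11.07
  [2→4]: (20.39+10.11)/2 × 2 = 30.5
  [4→7]: (10.11+3.48)/2 × 3 = 20.385
  Sum = 87.9375 µg/mL·hr
Tail: C_last/k_e = 3.48/0.355 = 9.803
AUC_0→∞ (rectal suppository) = 87.9375 + 9.803 = 97.7405 µg/mL·hr
F = (AUC_ev/D_ev)/(AUC_iv/D_iv) = (97.7405/200)/(182/50) = 0.4887025/3.64 = 0.1343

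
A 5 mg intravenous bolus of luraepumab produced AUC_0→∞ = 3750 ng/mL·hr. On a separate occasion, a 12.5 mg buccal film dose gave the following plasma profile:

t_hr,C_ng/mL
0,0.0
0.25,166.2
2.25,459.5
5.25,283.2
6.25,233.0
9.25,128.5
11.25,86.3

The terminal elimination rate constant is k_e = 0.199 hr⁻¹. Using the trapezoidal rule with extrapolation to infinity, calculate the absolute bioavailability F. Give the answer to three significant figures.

F = 0.342

Trapezoidal AUC_0→11.25 (buccal film):
  [0→0.25]: (0.0+166.2)/2 × 0.25 = 20.775
  [0.25→2.25]: (166.2+459.5)/2 × 2 = 625.7
  [2.25→5.25]: (459.5+283.2)/2 × 3 = 1114.05
  [5.25→6.25]: (283.2+233.0)/2 × 1 = 258.1
  [6.25→9.25]: (233.0+128.5)/2 × 3 = 542.25
  [9.25→11.25]: (128.5+86.3)/2 × 2 = 214.8
  Sum = 2775.675 ng/mL·hr
Tail: C_last/k_e = 86.3/0.199 = 433.668
AUC_0→∞ (buccal film) = 2775.675 + 433.668 = 3209.343 ng/mL·hr
F = (AUC_ev/D_ev)/(AUC_iv/D_iv) = (3209.343/12.5)/(3750/5) = 256.74744/750 = 0.3423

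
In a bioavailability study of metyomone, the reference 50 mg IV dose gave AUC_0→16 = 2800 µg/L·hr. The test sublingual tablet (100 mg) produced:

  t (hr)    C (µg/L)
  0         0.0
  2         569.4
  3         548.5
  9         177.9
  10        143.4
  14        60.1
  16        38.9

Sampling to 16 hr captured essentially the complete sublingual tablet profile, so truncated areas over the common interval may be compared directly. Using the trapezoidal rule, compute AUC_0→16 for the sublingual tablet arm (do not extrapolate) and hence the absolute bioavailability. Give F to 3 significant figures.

Trapezoidal AUC_0→16 (sublingual tablet):
  [0→2]: (0.0+569.4)/2 × 2 = 569.4
  [2→3]: (569.4+548.5)/2 × 1 = 558.95
  [3→9]: (548.5+177.9)/2 × 6 = 2179.2
  [9→10]: (177.9+143.4)/2 × 1 = 160.65
  [10→14]: (143.4+60.1)/2 × 4 = 407.0
  [14→16]: (60.1+38.9)/2 × 2 = 99.0
  Sum = 3974.2 µg/L·hr
F = (AUC_ev/D_ev)/(AUC_iv/D_iv) = (3974.2/100)/(2800/50) = 39.742/56 = 0.7097

F = 0.710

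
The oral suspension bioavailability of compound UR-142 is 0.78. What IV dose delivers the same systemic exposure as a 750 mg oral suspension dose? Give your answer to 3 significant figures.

D_iv = 585 mg

Systemic exposure from an extravascular dose = F × D_ev, so the equivalent IV dose is F × D_ev.
D_iv = F × D_ev = 0.78 × 750 = 585 mg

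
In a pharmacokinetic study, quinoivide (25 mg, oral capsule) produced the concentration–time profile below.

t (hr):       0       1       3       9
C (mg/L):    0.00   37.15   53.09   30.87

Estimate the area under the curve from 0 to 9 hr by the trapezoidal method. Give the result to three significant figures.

Trapezoidal AUC_0→9:
  [0→1]: (0.00+37.15)/2 × 1 = 18.575
  [1→3]: (37.15+53.09)/2 × 2 = 90.24
  [3→9]: (53.09+30.87)/2 × 6 = 251.88
  Sum = 360.695 mg/L·hr

AUC = 361 mg/L·hr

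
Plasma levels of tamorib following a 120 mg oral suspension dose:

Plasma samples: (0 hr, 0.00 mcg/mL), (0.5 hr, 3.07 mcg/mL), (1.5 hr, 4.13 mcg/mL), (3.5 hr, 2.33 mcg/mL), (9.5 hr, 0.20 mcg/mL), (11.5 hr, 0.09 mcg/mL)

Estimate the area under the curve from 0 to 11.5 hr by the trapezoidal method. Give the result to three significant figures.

AUC = 18.7 mcg/mL·hr

Trapezoidal AUC_0→11.5:
  [0→0.5]: (0.00+3.07)/2 × 0.5 = 0.7675
  [0.5→1.5]: (3.07+4.13)/2 × 1 = 3.6
  [1.5→3.5]: (4.13+2.33)/2 × 2 = 6.46
  [3.5→9.5]: (2.33+0.20)/2 × 6 = 7.59
  [9.5→11.5]: (0.20+0.09)/2 × 2 = 0.29
  Sum = 18.7075 mcg/mL·hr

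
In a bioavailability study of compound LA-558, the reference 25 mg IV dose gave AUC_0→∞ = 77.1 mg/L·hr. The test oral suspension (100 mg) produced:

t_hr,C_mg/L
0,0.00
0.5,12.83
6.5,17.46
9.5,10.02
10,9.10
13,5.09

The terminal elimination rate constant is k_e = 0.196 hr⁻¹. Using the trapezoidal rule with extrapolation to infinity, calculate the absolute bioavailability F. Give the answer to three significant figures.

Trapezoidal AUC_0→13 (oral suspension):
  [0→0.5]: (0.00+12.83)/2 × 0.5 = 3.2075
  [0.5→6.5]: (12.83+17.46)/2 × 6 = 90.87
  [6.5→9.5]: (17.46+10.02)/2 × 3 = 41.22
  [9.5→10]: (10.02+9.10)/2 × 0.5 = 4.78
  [10→13]: (9.10+5.09)/2 × 3 = 21.285
  Sum = 161.3625 mg/L·hr
Tail: C_last/k_e = 5.09/0.196 = 25.969
AUC_0→∞ (oral suspension) = 161.3625 + 25.969 = 187.3315 mg/L·hr
F = (AUC_ev/D_ev)/(AUC_iv/D_iv) = (187.3315/100)/(77.1/25) = 1.873315/3.084 = 0.6074

F = 0.607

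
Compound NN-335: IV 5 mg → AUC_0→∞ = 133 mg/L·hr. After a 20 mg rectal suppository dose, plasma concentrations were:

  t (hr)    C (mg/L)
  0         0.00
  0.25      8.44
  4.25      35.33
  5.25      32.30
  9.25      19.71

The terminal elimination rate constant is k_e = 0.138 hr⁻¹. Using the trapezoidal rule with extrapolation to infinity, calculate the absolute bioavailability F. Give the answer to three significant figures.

Trapezoidal AUC_0→9.25 (rectal suppository):
  [0→0.25]: (0.00+8.44)/2 × 0.25 = 1.055
  [0.25→4.25]: (8.44+35.33)/2 × 4 = 87.54
  [4.25→5.25]: (35.33+32.30)/2 × 1 = 33.815
  [5.25→9.25]: (32.30+19.71)/2 × 4 = 104.02
  Sum = 226.43 mg/L·hr
Tail: C_last/k_e = 19.71/0.138 = 142.826
AUC_0→∞ (rectal suppository) = 226.43 + 142.826 = 369.256 mg/L·hr
F = (AUC_ev/D_ev)/(AUC_iv/D_iv) = (369.256/20)/(133/5) = 18.4628/26.6 = 0.6941

F = 0.694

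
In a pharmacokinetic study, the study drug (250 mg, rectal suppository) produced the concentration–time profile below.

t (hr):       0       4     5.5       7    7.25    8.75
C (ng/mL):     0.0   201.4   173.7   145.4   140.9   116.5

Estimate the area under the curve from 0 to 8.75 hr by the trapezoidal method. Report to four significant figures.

AUC = 1152 ng/mL·hr

Trapezoidal AUC_0→8.75:
  [0→4]: (0.0+201.4)/2 × 4 = 402.8
  [4→5.5]: (201.4+173.7)/2 × 1.5 = 281.325
  [5.5→7]: (173.7+145.4)/2 × 1.5 = 239.325
  [7→7.25]: (145.4+140.9)/2 × 0.25 = 35.7875
  [7.25→8.75]: (140.9+116.5)/2 × 1.5 = 193.05
  Sum = 1152.2875 ng/mL·hr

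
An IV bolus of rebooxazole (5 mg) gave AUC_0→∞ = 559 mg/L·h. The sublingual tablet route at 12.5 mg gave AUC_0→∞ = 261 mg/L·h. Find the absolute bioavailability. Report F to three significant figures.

F = 0.187

F = (AUC_ev / D_ev) / (AUC_iv / D_iv)
  = (261/12.5) / (559/5)
  = 20.88 / 111.8 = 0.1868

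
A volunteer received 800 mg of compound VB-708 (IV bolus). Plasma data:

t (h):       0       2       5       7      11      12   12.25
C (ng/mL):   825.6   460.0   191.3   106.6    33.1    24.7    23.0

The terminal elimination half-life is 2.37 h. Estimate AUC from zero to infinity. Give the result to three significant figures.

AUC = 2950 ng/mL·h

Trapezoidal AUC_0→12.25:
  [0→2]: (825.6+460.0)/2 × 2 = 1285.6
  [2→5]: (460.0+191.3)/2 × 3 = 976.95
  [5→7]: (191.3+106.6)/2 × 2 = 297.9
  [7→11]: (106.6+33.1)/2 × 4 = 279.4
  [11→12]: (33.1+24.7)/2 × 1 = 28.9
  [12→12.25]: (24.7+23.0)/2 × 0.25 = 5.9625
  Sum = 2874.7125 ng/mL·h
k_e = ln2 / t½ = 0.693147 / 2.37 = 0.2925 h^-1
Extrapolated tail: C_last / k_e = 23.0 / 0.2925 = 78.632
AUC_0→∞ = 2874.7125 + 78.632 = 2953.3445 ng/mL·h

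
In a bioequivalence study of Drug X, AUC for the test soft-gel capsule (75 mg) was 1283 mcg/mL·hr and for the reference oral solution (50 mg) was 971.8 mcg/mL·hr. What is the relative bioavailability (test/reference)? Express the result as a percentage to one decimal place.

F_rel = (AUC_test/D_test) / (AUC_ref/D_ref)
      = (1283/75) / (971.8/50)
      = 17.1067 / 19.436 = 0.8802 = 88.02%

F_rel = 88.0%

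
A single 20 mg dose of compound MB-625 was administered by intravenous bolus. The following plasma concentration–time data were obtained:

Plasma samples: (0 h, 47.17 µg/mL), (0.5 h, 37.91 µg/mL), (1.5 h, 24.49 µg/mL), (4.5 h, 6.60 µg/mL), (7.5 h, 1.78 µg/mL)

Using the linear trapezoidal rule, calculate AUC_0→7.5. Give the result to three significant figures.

Trapezoidal AUC_0→7.5:
  [0→0.5]: (47.17+37.91)/2 × 0.5 = 21.27
  [0.5→1.5]: (37.91+24.49)/2 × 1 = 31.2
  [1.5→4.5]: (24.49+6.60)/2 × 3 = 46.635
  [4.5→7.5]: (6.60+1.78)/2 × 3 = 12.57
  Sum = 111.675 µg/mL·h

AUC = 112 µg/mL·h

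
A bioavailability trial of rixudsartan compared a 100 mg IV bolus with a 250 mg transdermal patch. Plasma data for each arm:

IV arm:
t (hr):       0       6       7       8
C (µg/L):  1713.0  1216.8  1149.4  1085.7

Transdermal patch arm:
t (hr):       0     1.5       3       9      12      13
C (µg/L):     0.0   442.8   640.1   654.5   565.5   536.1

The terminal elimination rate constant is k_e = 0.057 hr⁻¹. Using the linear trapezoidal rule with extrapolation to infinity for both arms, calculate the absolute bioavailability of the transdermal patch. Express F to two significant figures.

Trapezoidal AUC_0→8 (IV):
  [0→6]: (1713.0+1216.8)/2 × 6 = 8789.4
  [6→7]: (1216.8+1149.4)/2 × 1 = 1183.1
  [7→8]: (1149.4+1085.7)/2 × 1 = 1117.55
  Sum = 11090.05 µg/L·hr
IV tail: 1085.7/0.057 = 19047.368; AUC_iv,0→∞ = 11090.05 + 19047.368 = 30137.418 µg/L·hr
Trapezoidal AUC_0→13 (transdermal patch):
  [0→1.5]: (0.0+442.8)/2 × 1.5 = 332.1
  [1.5→3]: (442.8+640.1)/2 × 1.5 = 812.175
  [3→9]: (640.1+654.5)/2 × 6 = 3883.8
  [9→12]: (654.5+565.5)/2 × 3 = 1830.0
  [12→13]: (565.5+536.1)/2 × 1 = 550.8
  Sum = 7408.875 µg/L·hr
transdermal patch tail: 536.1/0.057 = 9405.263; AUC_ev,0→∞ = 7408.875 + 9405.263 = 16814.138 µg/L·hr
F = (AUC_ev/D_ev)/(AUC_iv/D_iv) = (16814.138/250)/(30137.418/100) = 67.256552/301.37418 = 0.2232

F = 0.22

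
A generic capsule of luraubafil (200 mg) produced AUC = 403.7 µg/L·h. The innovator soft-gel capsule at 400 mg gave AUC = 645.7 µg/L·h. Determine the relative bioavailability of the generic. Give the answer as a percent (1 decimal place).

F_rel = (AUC_test/D_test) / (AUC_ref/D_ref)
      = (403.7/200) / (645.7/400)
      = 2.0185 / 1.61425 = 1.2504 = 125.04%

F_rel = 125.0%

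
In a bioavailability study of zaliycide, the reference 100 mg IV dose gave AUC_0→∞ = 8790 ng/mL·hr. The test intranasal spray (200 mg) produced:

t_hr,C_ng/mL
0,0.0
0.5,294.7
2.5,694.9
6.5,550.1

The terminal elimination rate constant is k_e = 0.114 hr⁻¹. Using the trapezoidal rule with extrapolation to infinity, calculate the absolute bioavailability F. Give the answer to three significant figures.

F = 0.477

Trapezoidal AUC_0→6.5 (intranasal spray):
  [0→0.5]: (0.0+294.7)/2 × 0.5 = 73.675
  [0.5→2.5]: (294.7+694.9)/2 × 2 = 989.6
  [2.5→6.5]: (694.9+550.1)/2 × 4 = 2490.0
  Sum = 3553.275 ng/mL·hr
Tail: C_last/k_e = 550.1/0.114 = 4825.439
AUC_0→∞ (intranasal spray) = 3553.275 + 4825.439 = 8378.714 ng/mL·hr
F = (AUC_ev/D_ev)/(AUC_iv/D_iv) = (8378.714/200)/(8790/100) = 41.89357/87.9 = 0.4766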